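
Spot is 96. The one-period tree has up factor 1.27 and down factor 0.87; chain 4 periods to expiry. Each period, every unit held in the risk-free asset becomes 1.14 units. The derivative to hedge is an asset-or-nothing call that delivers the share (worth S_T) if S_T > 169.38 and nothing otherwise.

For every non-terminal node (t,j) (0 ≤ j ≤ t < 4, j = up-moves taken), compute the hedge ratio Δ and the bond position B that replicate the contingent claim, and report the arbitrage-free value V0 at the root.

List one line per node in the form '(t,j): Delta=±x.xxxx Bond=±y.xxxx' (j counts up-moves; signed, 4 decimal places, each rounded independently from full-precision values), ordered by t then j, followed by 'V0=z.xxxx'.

(0,0): Delta=1.7611 Bond=-97.8709
(1,0): Delta=1.7953 Bond=-114.4337
(1,1): Delta=1.7498 Bond=-110.1954
(2,0): Delta=0.0000 Bond=0.0000
(2,1): Delta=2.3875 Bond=-193.2658
(2,2): Delta=1.5395 Bond=-93.0539
(3,0): Delta=0.0000 Bond=0.0000
(3,1): Delta=0.0000 Bond=0.0000
(3,2): Delta=3.1750 Bond=-326.4044
(3,3): Delta=1.0000 Bond=0.0000
V0=71.1943

Risk-neutral probability p* = (R−d)/(u−d) = (1.14−0.87)/(1.27−0.87) = 0.6750.
Terminal values V(4,·): V(4,0)=0.0000, V(4,1)=0.0000, V(4,2)=0.0000, V(4,3)=171.0809, V(4,4)=249.7389
(3,0): S=63.2163. Δ = (V_up−V_dn)/(S_up−S_dn) = (0.0000−0.0000)/(80.2847−54.9982) = 0.0000. V = [p*·0.0000 + (1−p*)·0.0000]/1.14 = 0.0000. B = V − Δ·S = 0.0000.
(3,1): S=92.2812. Δ = (V_up−V_dn)/(S_up−S_dn) = (0.0000−0.0000)/(117.1972−80.2847) = 0.0000. V = [p*·0.0000 + (1−p*)·0.0000]/1.14 = 0.0000. B = V − Δ·S = 0.0000.
(3,2): S=134.7094. Δ = (V_up−V_dn)/(S_up−S_dn) = (171.0809−0.0000)/(171.0809−117.1972) = 3.1750. V = [p*·171.0809 + (1−p*)·0.0000]/1.14 = 101.2979. B = V − Δ·S = -326.4044.
(3,3): S=196.6448. Δ = (V_up−V_dn)/(S_up−S_dn) = (249.7389−171.0809)/(249.7389−171.0809) = 1.0000. V = [p*·249.7389 + (1−p*)·171.0809]/1.14 = 196.6448. B = V − Δ·S = 0.0000.
(2,0): S=72.6624. Δ = (V_up−V_dn)/(S_up−S_dn) = (0.0000−0.0000)/(92.2812−63.2163) = 0.0000. V = [p*·0.0000 + (1−p*)·0.0000]/1.14 = 0.0000. B = V − Δ·S = 0.0000.
(2,1): S=106.0704. Δ = (V_up−V_dn)/(S_up−S_dn) = (101.2979−0.0000)/(134.7094−92.2812) = 2.3875. V = [p*·101.2979 + (1−p*)·0.0000]/1.14 = 59.9790. B = V − Δ·S = -193.2658.
(2,2): S=154.8384. Δ = (V_up−V_dn)/(S_up−S_dn) = (196.6448−101.2979)/(196.6448−134.7094) = 1.5395. V = [p*·196.6448 + (1−p*)·101.2979]/1.14 = 145.3132. B = V − Δ·S = -93.0539.
(1,0): S=83.5200. Δ = (V_up−V_dn)/(S_up−S_dn) = (59.9790−0.0000)/(106.0704−72.6624) = 1.7953. V = [p*·59.9790 + (1−p*)·0.0000]/1.14 = 35.5139. B = V − Δ·S = -114.4337.
(1,1): S=121.9200. Δ = (V_up−V_dn)/(S_up−S_dn) = (145.3132−59.9790)/(154.8384−106.0704) = 1.7498. V = [p*·145.3132 + (1−p*)·59.9790]/1.14 = 103.1400. B = V − Δ·S = -110.1954.
(0,0): S=96.0000. Δ = (V_up−V_dn)/(S_up−S_dn) = (103.1400−35.5139)/(121.9200−83.5200) = 1.7611. V = [p*·103.1400 + (1−p*)·35.5139]/1.14 = 71.1943. B = V − Δ·S = -97.8709.
Check: Δ(0,0)·S0 + B(0,0) = 71.1943 = V0.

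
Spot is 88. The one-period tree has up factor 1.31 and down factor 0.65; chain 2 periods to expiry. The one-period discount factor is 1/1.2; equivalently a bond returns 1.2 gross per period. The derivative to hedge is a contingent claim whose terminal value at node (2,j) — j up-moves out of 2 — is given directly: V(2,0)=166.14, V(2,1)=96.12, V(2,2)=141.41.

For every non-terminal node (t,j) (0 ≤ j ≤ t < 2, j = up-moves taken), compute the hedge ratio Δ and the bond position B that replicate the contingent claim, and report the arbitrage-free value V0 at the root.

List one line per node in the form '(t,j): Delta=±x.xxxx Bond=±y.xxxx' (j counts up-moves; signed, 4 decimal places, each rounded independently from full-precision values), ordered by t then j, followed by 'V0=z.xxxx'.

No-arbitrage ⇒ martingale measure with p* = (R−d)/(u−d) = 0.8333.
Terminal values V(2,·): V(2,0)=166.1400, V(2,1)=96.1200, V(2,2)=141.4100
  t=1,j=0: stock 57.2000 → up 74.9320 (V=96.1200), down 37.1800 (V=166.1400). Price 89.8250; hedge Δ=-1.8547, bond B=195.9159.
  t=1,j=1: stock 115.2800 → up 151.0168 (V=141.4100), down 74.9320 (V=96.1200). Price 111.5514; hedge Δ=0.5953, bond B=42.9302.
  t=0,j=0: stock 88.0000 → up 115.2800 (V=111.5514), down 57.2000 (V=89.8250). Price 89.9419; hedge Δ=0.3741, bond B=57.0232.
Check: Δ(0,0)·S0 + B(0,0) = 89.9419 = V0.

(0,0): Delta=0.3741 Bond=57.0232
(1,0): Delta=-1.8547 Bond=195.9159
(1,1): Delta=0.5953 Bond=42.9302
V0=89.9419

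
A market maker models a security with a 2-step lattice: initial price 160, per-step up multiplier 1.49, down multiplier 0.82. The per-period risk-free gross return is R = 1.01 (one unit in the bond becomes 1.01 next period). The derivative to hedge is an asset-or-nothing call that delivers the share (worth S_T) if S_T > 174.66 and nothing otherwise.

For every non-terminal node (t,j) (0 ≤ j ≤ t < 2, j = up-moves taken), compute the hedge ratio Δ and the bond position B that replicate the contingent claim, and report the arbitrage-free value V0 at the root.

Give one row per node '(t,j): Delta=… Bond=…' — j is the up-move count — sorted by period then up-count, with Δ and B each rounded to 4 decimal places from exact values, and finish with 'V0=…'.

(0,0): Delta=1.7119 Bond=-168.0285
(1,0): Delta=2.2239 Bond=-236.8851
(1,1): Delta=1.0000 Bond=0.0000
V0=105.8700

No-arbitrage ⇒ martingale measure with p* = (R−d)/(u−d) = 0.2836.
At expiry t=2: V(2,0)=0.0000, V(2,1)=195.4880, V(2,2)=355.2160
  t=1,j=0: stock 131.2000 → up 195.4880 (V=195.4880), down 107.5840 (V=0.0000). Price 54.8880; hedge Δ=2.2239, bond B=-236.8851.
  t=1,j=1: stock 238.4000 → up 355.2160 (V=355.2160), down 195.4880 (V=195.4880). Price 238.4000; hedge Δ=1.0000, bond B=0.0000.
  t=0,j=0: stock 160.0000 → up 238.4000 (V=238.4000), down 131.2000 (V=54.8880). Price 105.8700; hedge Δ=1.7119, bond B=-168.0285.
Each (Δ,B) replicates both successor values, so the strategy is self-financing and V0 is arbitrage-free.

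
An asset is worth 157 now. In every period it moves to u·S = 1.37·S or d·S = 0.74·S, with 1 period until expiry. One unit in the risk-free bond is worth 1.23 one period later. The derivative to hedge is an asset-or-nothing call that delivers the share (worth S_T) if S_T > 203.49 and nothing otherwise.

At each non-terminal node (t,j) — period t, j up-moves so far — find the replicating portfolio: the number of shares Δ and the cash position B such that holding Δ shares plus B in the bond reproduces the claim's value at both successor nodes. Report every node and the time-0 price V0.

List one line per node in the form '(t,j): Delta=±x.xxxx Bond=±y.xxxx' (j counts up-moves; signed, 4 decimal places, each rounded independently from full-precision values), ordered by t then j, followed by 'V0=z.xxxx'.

(0,0): Delta=2.1746 Bond=-205.4028
V0=136.0099

Risk-neutral probability p* = (R−d)/(u−d) = (1.23−0.74)/(1.37−0.74) = 0.7778.
Payoff layer (t=1): V(1,0)=0.0000, V(1,1)=215.0900
  t=0,j=0: stock 157.0000 → up 215.0900 (V=215.0900), down 116.1800 (V=0.0000). Price 136.0099; hedge Δ=2.1746, bond B=-205.4028.
The time-0 hedge costs 136.0099, which is the no-arbitrage price.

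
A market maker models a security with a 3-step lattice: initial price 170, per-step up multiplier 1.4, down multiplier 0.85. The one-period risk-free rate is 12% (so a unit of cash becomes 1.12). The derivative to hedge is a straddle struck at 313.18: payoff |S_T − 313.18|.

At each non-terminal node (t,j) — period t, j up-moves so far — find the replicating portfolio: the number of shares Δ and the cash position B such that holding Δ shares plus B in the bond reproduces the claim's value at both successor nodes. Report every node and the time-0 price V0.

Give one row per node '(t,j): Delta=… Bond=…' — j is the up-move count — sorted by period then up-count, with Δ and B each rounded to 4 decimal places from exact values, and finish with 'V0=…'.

(0,0): Delta=-0.3700 Bond=141.6367
(1,0): Delta=-1.0000 Bond=249.6652
(1,1): Delta=0.0266 Bond=64.2294
(2,0): Delta=-1.0000 Bond=279.6250
(2,1): Delta=-1.0000 Bond=279.6250
(2,2): Delta=0.6730 Bond=-143.4432
V0=78.7333

No-arbitrage ⇒ martingale measure with p* = (R−d)/(u−d) = 0.4909.
At expiry t=3: V(3,0)=208.7788, V(3,1)=141.2250, V(3,2)=29.9600, V(3,3)=153.3000
  t=2,j=0: stock 122.8250 → up 171.9550 (V=141.2250), down 104.4012 (V=208.7788). Price 156.8000; hedge Δ=-1.0000, bond B=279.6250.
  t=2,j=1: stock 202.3000 → up 283.2200 (V=29.9600), down 171.9550 (V=141.2250). Price 77.3250; hedge Δ=-1.0000, bond B=279.6250.
  t=2,j=2: stock 333.2000 → up 466.4800 (V=153.3000), down 283.2200 (V=29.9600). Price 80.8114; hedge Δ=0.6730, bond B=-143.4432.
  t=1,j=0: stock 144.5000 → up 202.3000 (V=77.3250), down 122.8250 (V=156.8000). Price 105.1652; hedge Δ=-1.0000, bond B=249.6652.
  t=1,j=1: stock 238.0000 → up 333.2000 (V=80.8114), down 202.3000 (V=77.3250). Price 70.5683; hedge Δ=0.0266, bond B=64.2294.
  t=0,j=0: stock 170.0000 → up 238.0000 (V=70.5683), down 144.5000 (V=105.1652). Price 78.7333; hedge Δ=-0.3700, bond B=141.6367.
Check: Δ(0,0)·S0 + B(0,0) = 78.7333 = V0.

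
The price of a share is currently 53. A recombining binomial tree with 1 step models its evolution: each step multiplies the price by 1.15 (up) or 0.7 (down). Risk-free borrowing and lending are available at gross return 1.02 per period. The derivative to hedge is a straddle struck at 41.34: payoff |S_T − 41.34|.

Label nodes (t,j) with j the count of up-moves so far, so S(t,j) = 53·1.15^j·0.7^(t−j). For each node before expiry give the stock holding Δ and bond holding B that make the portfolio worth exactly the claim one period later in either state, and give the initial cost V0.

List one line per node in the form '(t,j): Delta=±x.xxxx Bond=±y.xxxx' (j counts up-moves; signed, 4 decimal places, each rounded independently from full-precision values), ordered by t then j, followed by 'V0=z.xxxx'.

Since d<R<u, set p* = (R−d)/(u−d) = 0.7111; price each node as the discounted p*-expectation of its children.
At expiry t=1: V(1,0)=4.2400, V(1,1)=19.6100
  t=0,j=0: stock 53.0000 → up 60.9500 (V=19.6100), down 37.1000 (V=4.2400). Price 14.8723; hedge Δ=0.6444, bond B=-19.2832.
The time-0 hedge costs 14.8723, which is the no-arbitrage price.

(0,0): Delta=0.6444 Bond=-19.2832
V0=14.8723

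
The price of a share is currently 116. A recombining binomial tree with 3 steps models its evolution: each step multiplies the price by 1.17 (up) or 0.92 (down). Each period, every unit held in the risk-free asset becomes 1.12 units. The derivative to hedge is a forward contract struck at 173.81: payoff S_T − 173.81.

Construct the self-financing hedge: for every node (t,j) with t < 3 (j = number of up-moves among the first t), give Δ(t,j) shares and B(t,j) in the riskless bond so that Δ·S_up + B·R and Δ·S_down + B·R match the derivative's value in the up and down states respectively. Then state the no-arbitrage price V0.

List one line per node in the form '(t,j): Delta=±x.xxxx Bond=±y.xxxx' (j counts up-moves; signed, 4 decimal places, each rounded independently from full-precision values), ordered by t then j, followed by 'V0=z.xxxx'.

Under the risk-neutral measure, an up-move has probability p* = (R−d)/(u−d) = 0.8000 and values discount at R = 1.12.
Payoff layer (t=3): V(3,0)=-83.4822, V(3,1)=-58.9366, V(3,2)=-27.7210, V(3,3)=11.9771
(2,0): S=98.1824. Δ = (V_up−V_dn)/(S_up−S_dn) = (-58.9366−-83.4822)/(114.8734−90.3278) = 1.0000. V = [p*·-58.9366 + (1−p*)·-83.4822]/1.12 = -57.0051. B = V − Δ·S = -155.1875.
(2,1): S=124.8624. Δ = (V_up−V_dn)/(S_up−S_dn) = (-27.7210−-58.9366)/(146.0890−114.8734) = 1.0000. V = [p*·-27.7210 + (1−p*)·-58.9366]/1.12 = -30.3251. B = V − Δ·S = -155.1875.
(2,2): S=158.7924. Δ = (V_up−V_dn)/(S_up−S_dn) = (11.9771−-27.7210)/(185.7871−146.0890) = 1.0000. V = [p*·11.9771 + (1−p*)·-27.7210]/1.12 = 3.6049. B = V − Δ·S = -155.1875.
(1,0): S=106.7200. Δ = (V_up−V_dn)/(S_up−S_dn) = (-30.3251−-57.0051)/(124.8624−98.1824) = 1.0000. V = [p*·-30.3251 + (1−p*)·-57.0051]/1.12 = -31.8403. B = V − Δ·S = -138.5603.
(1,1): S=135.7200. Δ = (V_up−V_dn)/(S_up−S_dn) = (3.6049−-30.3251)/(158.7924−124.8624) = 1.0000. V = [p*·3.6049 + (1−p*)·-30.3251]/1.12 = -2.8403. B = V − Δ·S = -138.5603.
(0,0): S=116.0000. Δ = (V_up−V_dn)/(S_up−S_dn) = (-2.8403−-31.8403)/(135.7200−106.7200) = 1.0000. V = [p*·-2.8403 + (1−p*)·-31.8403]/1.12 = -7.7145. B = V − Δ·S = -123.7145.
The time-0 hedge costs -7.7145, which is the no-arbitrage price.

(0,0): Delta=1.0000 Bond=-123.7145
(1,0): Delta=1.0000 Bond=-138.5603
(1,1): Delta=1.0000 Bond=-138.5603
(2,0): Delta=1.0000 Bond=-155.1875
(2,1): Delta=1.0000 Bond=-155.1875
(2,2): Delta=1.0000 Bond=-155.1875
V0=-7.7145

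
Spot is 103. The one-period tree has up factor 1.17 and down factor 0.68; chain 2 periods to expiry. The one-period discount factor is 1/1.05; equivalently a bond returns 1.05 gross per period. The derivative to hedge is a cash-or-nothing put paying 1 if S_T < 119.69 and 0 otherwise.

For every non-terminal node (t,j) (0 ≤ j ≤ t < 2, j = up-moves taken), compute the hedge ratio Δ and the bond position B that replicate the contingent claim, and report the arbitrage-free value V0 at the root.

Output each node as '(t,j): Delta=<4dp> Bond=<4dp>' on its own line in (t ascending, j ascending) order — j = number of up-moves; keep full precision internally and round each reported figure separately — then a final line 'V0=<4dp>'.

(0,0): Delta=-0.0142 Bond=1.8575
(1,0): Delta=0.0000 Bond=0.9524
(1,1): Delta=-0.0169 Bond=2.2741
V0=0.3899

No-arbitrage ⇒ martingale measure with p* = (R−d)/(u−d) = 0.7551.
At expiry t=2: V(2,0)=1.0000, V(2,1)=1.0000, V(2,2)=0.0000
  t=1,j=0: stock 70.0400 → up 81.9468 (V=1.0000), down 47.6272 (V=1.0000). Price 0.9524; hedge Δ=0.0000, bond B=0.9524.
  t=1,j=1: stock 120.5100 → up 140.9967 (V=0.0000), down 81.9468 (V=1.0000). Price 0.2332; hedge Δ=-0.0169, bond B=2.2741.
  t=0,j=0: stock 103.0000 → up 120.5100 (V=0.2332), down 70.0400 (V=0.9524). Price 0.3899; hedge Δ=-0.0142, bond B=1.8575.
Root portfolio cost Δ·103+B reproduces V0=0.3899.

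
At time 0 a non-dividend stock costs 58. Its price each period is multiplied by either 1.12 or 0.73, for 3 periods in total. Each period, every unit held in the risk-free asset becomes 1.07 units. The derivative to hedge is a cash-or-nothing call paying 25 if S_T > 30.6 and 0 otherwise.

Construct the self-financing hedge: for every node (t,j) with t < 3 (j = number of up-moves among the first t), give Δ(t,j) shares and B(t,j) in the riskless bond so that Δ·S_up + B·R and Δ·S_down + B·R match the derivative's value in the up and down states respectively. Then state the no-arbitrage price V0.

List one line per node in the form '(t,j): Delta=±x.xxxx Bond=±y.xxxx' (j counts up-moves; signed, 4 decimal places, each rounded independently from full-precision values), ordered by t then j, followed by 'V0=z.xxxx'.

(0,0): Delta=0.0159 Bond=19.4442
(1,0): Delta=0.1814 Bond=13.7964
(1,1): Delta=0.0000 Bond=21.8360
(2,0): Delta=2.0740 Bond=-43.7335
(2,1): Delta=0.0000 Bond=23.3645
(2,2): Delta=0.0000 Bond=23.3645
V0=20.3644

The replicating-portfolio and risk-neutral prices coincide; use p* = (1.07−0.73)/(1.12−0.73) = 0.8718 for the latter.
Payoff layer (t=3): V(3,0)=0.0000, V(3,1)=25.0000, V(3,2)=25.0000, V(3,3)=25.0000
Node (2,0) S=30.9082: V=(p*·25.0000+(1−p*)·0.0000)/1.07=20.3690; Δ=(25.0000−0.0000)/(34.6172−22.5630)=2.0740; B=V−Δ·S=-43.7335
Node (2,1) S=47.4208: V=(p*·25.0000+(1−p*)·25.0000)/1.07=23.3645; Δ=(25.0000−25.0000)/(53.1113−34.6172)=0.0000; B=V−Δ·S=23.3645
Node (2,2) S=72.7552: V=(p*·25.0000+(1−p*)·25.0000)/1.07=23.3645; Δ=(25.0000−25.0000)/(81.4858−53.1113)=0.0000; B=V−Δ·S=23.3645
Node (1,0) S=42.3400: V=(p*·23.3645+(1−p*)·20.3690)/1.07=21.4771; Δ=(23.3645−20.3690)/(47.4208−30.9082)=0.1814; B=V−Δ·S=13.7964
Node (1,1) S=64.9600: V=(p*·23.3645+(1−p*)·23.3645)/1.07=21.8360; Δ=(23.3645−23.3645)/(72.7552−47.4208)=0.0000; B=V−Δ·S=21.8360
Node (0,0) S=58.0000: V=(p*·21.8360+(1−p*)·21.4771)/1.07=20.3644; Δ=(21.8360−21.4771)/(64.9600−42.3400)=0.0159; B=V−Δ·S=19.4442
Root portfolio cost Δ·58+B reproduces V0=20.3644.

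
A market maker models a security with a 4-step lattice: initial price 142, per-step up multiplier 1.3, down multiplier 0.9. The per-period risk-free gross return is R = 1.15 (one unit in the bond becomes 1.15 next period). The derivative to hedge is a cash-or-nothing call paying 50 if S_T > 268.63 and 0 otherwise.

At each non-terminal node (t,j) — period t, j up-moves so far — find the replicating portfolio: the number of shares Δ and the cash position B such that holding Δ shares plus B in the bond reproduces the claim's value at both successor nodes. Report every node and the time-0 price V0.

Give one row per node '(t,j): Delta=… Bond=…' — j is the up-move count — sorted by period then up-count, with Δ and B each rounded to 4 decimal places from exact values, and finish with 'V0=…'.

The replicating-portfolio and risk-neutral prices coincide; use p* = (1.15−0.9)/(1.3−0.9) = 0.6250 for the latter.
Terminal payoffs: V(4,0)=0.0000, V(4,1)=0.0000, V(4,2)=0.0000, V(4,3)=50.0000, V(4,4)=50.0000
(3,0): S=103.5180. Δ = (V_up−V_dn)/(S_up−S_dn) = (0.0000−0.0000)/(134.5734−93.1662) = 0.0000. V = [p*·0.0000 + (1−p*)·0.0000]/1.15 = 0.0000. B = V − Δ·S = 0.0000.
(3,1): S=149.5260. Δ = (V_up−V_dn)/(S_up−S_dn) = (0.0000−0.0000)/(194.3838−134.5734) = 0.0000. V = [p*·0.0000 + (1−p*)·0.0000]/1.15 = 0.0000. B = V − Δ·S = 0.0000.
(3,2): S=215.9820. Δ = (V_up−V_dn)/(S_up−S_dn) = (50.0000−0.0000)/(280.7766−194.3838) = 0.5788. V = [p*·50.0000 + (1−p*)·0.0000]/1.15 = 27.1739. B = V − Δ·S = -97.8261.
(3,3): S=311.9740. Δ = (V_up−V_dn)/(S_up−S_dn) = (50.0000−50.0000)/(405.5662−280.7766) = 0.0000. V = [p*·50.0000 + (1−p*)·50.0000]/1.15 = 43.4783. B = V − Δ·S = 43.4783.
(2,0): S=115.0200. Δ = (V_up−V_dn)/(S_up−S_dn) = (0.0000−0.0000)/(149.5260−103.5180) = 0.0000. V = [p*·0.0000 + (1−p*)·0.0000]/1.15 = 0.0000. B = V − Δ·S = 0.0000.
(2,1): S=166.1400. Δ = (V_up−V_dn)/(S_up−S_dn) = (27.1739−0.0000)/(215.9820−149.5260) = 0.4089. V = [p*·27.1739 + (1−p*)·0.0000]/1.15 = 14.7684. B = V − Δ·S = -53.1664.
(2,2): S=239.9800. Δ = (V_up−V_dn)/(S_up−S_dn) = (43.4783−27.1739)/(311.9740−215.9820) = 0.1699. V = [p*·43.4783 + (1−p*)·27.1739]/1.15 = 32.4905. B = V − Δ·S = -8.2703.
(1,0): S=127.8000. Δ = (V_up−V_dn)/(S_up−S_dn) = (14.7684−0.0000)/(166.1400−115.0200) = 0.2889. V = [p*·14.7684 + (1−p*)·0.0000]/1.15 = 8.0263. B = V − Δ·S = -28.8948.
(1,1): S=184.6000. Δ = (V_up−V_dn)/(S_up−S_dn) = (32.4905−14.7684)/(239.9800−166.1400) = 0.2400. V = [p*·32.4905 + (1−p*)·14.7684]/1.15 = 22.4737. B = V − Δ·S = -21.8316.
(0,0): S=142.0000. Δ = (V_up−V_dn)/(S_up−S_dn) = (22.4737−8.0263)/(184.6000−127.8000) = 0.2544. V = [p*·22.4737 + (1−p*)·8.0263]/1.15 = 14.8312. B = V − Δ·S = -21.2872.
Check: Δ(0,0)·S0 + B(0,0) = 14.8312 = V0.

(0,0): Delta=0.2544 Bond=-21.2872
(1,0): Delta=0.2889 Bond=-28.8948
(1,1): Delta=0.2400 Bond=-21.8316
(2,0): Delta=0.0000 Bond=0.0000
(2,1): Delta=0.4089 Bond=-53.1664
(2,2): Delta=0.1699 Bond=-8.2703
(3,0): Delta=0.0000 Bond=0.0000
(3,1): Delta=0.0000 Bond=0.0000
(3,2): Delta=0.5788 Bond=-97.8261
(3,3): Delta=0.0000 Bond=43.4783
V0=14.8312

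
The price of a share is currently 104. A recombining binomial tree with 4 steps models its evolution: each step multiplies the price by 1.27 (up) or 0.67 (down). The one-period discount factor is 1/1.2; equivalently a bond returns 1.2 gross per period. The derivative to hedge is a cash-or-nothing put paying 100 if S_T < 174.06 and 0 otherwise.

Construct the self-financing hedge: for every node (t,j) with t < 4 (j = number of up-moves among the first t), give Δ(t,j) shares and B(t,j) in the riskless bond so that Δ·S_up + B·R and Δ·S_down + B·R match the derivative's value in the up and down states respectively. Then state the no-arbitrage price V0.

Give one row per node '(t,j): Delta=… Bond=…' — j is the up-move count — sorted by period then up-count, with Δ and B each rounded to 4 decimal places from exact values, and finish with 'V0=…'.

(0,0): Delta=-0.6392 Bond=85.3423
(1,0): Delta=0.0000 Bond=57.8704
(1,1): Delta=-0.6838 Bond=108.2934
(2,0): Delta=0.0000 Bond=69.4444
(2,1): Delta=0.0000 Bond=69.4444
(2,2): Delta=-0.7314 Bond=137.9437
(3,0): Delta=0.0000 Bond=83.3333
(3,1): Delta=0.0000 Bond=83.3333
(3,2): Delta=0.0000 Bond=83.3333
(3,3): Delta=-0.7824 Bond=176.3889
V0=18.8641

Since d<R<u, set p* = (R−d)/(u−d) = 0.8833; price each node as the discounted p*-expectation of its children.
Payoff layer (t=4): V(4,0)=100.0000, V(4,1)=100.0000, V(4,2)=100.0000, V(4,3)=100.0000, V(4,4)=0.0000
  t=3,j=0: stock 31.2794 → up 39.7248 (V=100.0000), down 20.9572 (V=100.0000). Price 83.3333; hedge Δ=0.0000, bond B=83.3333.
  t=3,j=1: stock 59.2907 → up 75.2992 (V=100.0000), down 39.7248 (V=100.0000). Price 83.3333; hedge Δ=0.0000, bond B=83.3333.
  t=3,j=2: stock 112.3869 → up 142.7313 (V=100.0000), down 75.2992 (V=100.0000). Price 83.3333; hedge Δ=0.0000, bond B=83.3333.
  t=3,j=3: stock 213.0318 → up 270.5504 (V=0.0000), down 142.7313 (V=100.0000). Price 9.7222; hedge Δ=-0.7824, bond B=176.3889.
  t=2,j=0: stock 46.6856 → up 59.2907 (V=83.3333), down 31.2794 (V=83.3333). Price 69.4444; hedge Δ=0.0000, bond B=69.4444.
  t=2,j=1: stock 88.4936 → up 112.3869 (V=83.3333), down 59.2907 (V=83.3333). Price 69.4444; hedge Δ=0.0000, bond B=69.4444.
  t=2,j=2: stock 167.7416 → up 213.0318 (V=9.7222), down 112.3869 (V=83.3333). Price 15.2585; hedge Δ=-0.7314, bond B=137.9437.
  t=1,j=0: stock 69.6800 → up 88.4936 (V=69.4444), down 46.6856 (V=69.4444). Price 57.8704; hedge Δ=0.0000, bond B=57.8704.
  t=1,j=1: stock 132.0800 → up 167.7416 (V=15.2585), down 88.4936 (V=69.4444). Price 17.9835; hedge Δ=-0.6838, bond B=108.2934.
  t=0,j=0: stock 104.0000 → up 132.0800 (V=17.9835), down 69.6800 (V=57.8704). Price 18.8641; hedge Δ=-0.6392, bond B=85.3423.
Check: Δ(0,0)·S0 + B(0,0) = 18.8641 = V0.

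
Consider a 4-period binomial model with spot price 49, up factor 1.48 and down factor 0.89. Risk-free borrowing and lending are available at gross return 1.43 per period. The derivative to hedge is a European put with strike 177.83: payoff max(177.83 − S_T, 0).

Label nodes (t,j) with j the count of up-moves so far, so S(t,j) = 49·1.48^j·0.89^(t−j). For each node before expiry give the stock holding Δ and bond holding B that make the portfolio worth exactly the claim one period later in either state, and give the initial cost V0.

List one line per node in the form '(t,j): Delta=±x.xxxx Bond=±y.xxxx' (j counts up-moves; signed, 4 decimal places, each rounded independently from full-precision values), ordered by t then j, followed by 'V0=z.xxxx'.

Since d<R<u, set p* = (R−d)/(u−d) = 0.9153; price each node as the discounted p*-expectation of its children.
Terminal payoffs: V(4,0)=147.0863, V(4,1)=126.7056, V(4,2)=92.8142, V(4,3)=36.4555, V(4,4)=0.0000
(3,0): S=34.5435. Δ = (V_up−V_dn)/(S_up−S_dn) = (126.7056−147.0863)/(51.1244−30.7437) = -1.0000. V = [p*·126.7056 + (1−p*)·147.0863]/1.43 = 89.8132. B = V − Δ·S = 124.3566.
(3,1): S=57.4431. Δ = (V_up−V_dn)/(S_up−S_dn) = (92.8142−126.7056)/(85.0158−51.1244) = -1.0000. V = [p*·92.8142 + (1−p*)·126.7056]/1.43 = 66.9136. B = V − Δ·S = 124.3566.
(3,2): S=95.5233. Δ = (V_up−V_dn)/(S_up−S_dn) = (36.4555−92.8142)/(141.3745−85.0158) = -1.0000. V = [p*·36.4555 + (1−p*)·92.8142]/1.43 = 28.8333. B = V − Δ·S = 124.3566.
(3,3): S=158.8478. Δ = (V_up−V_dn)/(S_up−S_dn) = (0.0000−36.4555)/(235.0948−141.3745) = -0.3890. V = [p*·0.0000 + (1−p*)·36.4555]/1.43 = 2.1605. B = V − Δ·S = 63.9494.
(2,0): S=38.8129. Δ = (V_up−V_dn)/(S_up−S_dn) = (66.9136−89.8132)/(57.4431−34.5435) = -1.0000. V = [p*·66.9136 + (1−p*)·89.8132]/1.43 = 48.1498. B = V − Δ·S = 86.9627.
(2,1): S=64.5428. Δ = (V_up−V_dn)/(S_up−S_dn) = (28.8333−66.9136)/(95.5233−57.4431) = -1.0000. V = [p*·28.8333 + (1−p*)·66.9136]/1.43 = 22.4199. B = V − Δ·S = 86.9627.
(2,2): S=107.3296. Δ = (V_up−V_dn)/(S_up−S_dn) = (2.1605−28.8333)/(158.8478−95.5233) = -0.4212. V = [p*·2.1605 + (1−p*)·28.8333]/1.43 = 3.0915. B = V − Δ·S = 48.2997.
(1,0): S=43.6100. Δ = (V_up−V_dn)/(S_up−S_dn) = (22.4199−48.1498)/(64.5428−38.8129) = -1.0000. V = [p*·22.4199 + (1−p*)·48.1498]/1.43 = 17.2031. B = V − Δ·S = 60.8131.
(1,1): S=72.5200. Δ = (V_up−V_dn)/(S_up−S_dn) = (3.0915−22.4199)/(107.3296−64.5428) = -0.4517. V = [p*·3.0915 + (1−p*)·22.4199]/1.43 = 3.3073. B = V − Δ·S = 36.0673.
(0,0): S=49.0000. Δ = (V_up−V_dn)/(S_up−S_dn) = (3.3073−17.2031)/(72.5200−43.6100) = -0.4807. V = [p*·3.3073 + (1−p*)·17.2031]/1.43 = 3.1363. B = V − Δ·S = 26.6884.
Check: Δ(0,0)·S0 + B(0,0) = 3.1363 = V0.

(0,0): Delta=-0.4807 Bond=26.6884
(1,0): Delta=-1.0000 Bond=60.8131
(1,1): Delta=-0.4517 Bond=36.0673
(2,0): Delta=-1.0000 Bond=86.9627
(2,1): Delta=-1.0000 Bond=86.9627
(2,2): Delta=-0.4212 Bond=48.2997
(3,0): Delta=-1.0000 Bond=124.3566
(3,1): Delta=-1.0000 Bond=124.3566
(3,2): Delta=-1.0000 Bond=124.3566
(3,3): Delta=-0.3890 Bond=63.9494
V0=3.1363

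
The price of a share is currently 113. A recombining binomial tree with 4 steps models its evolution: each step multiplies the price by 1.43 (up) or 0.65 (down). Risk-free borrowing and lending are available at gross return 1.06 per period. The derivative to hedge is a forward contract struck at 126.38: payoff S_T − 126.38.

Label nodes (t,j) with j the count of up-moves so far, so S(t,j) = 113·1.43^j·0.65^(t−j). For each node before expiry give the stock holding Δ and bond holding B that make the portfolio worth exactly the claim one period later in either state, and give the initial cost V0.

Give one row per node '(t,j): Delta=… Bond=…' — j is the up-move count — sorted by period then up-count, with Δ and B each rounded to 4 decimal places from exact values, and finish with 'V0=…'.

(0,0): Delta=1.0000 Bond=-100.1048
(1,0): Delta=1.0000 Bond=-106.1111
(1,1): Delta=1.0000 Bond=-106.1111
(2,0): Delta=1.0000 Bond=-112.4778
(2,1): Delta=1.0000 Bond=-112.4778
(2,2): Delta=1.0000 Bond=-112.4778
(3,0): Delta=1.0000 Bond=-119.2264
(3,1): Delta=1.0000 Bond=-119.2264
(3,2): Delta=1.0000 Bond=-119.2264
(3,3): Delta=1.0000 Bond=-119.2264
V0=12.8952

Under the risk-neutral measure, an up-move has probability p* = (R−d)/(u−d) = 0.5256 and values discount at R = 1.06.
At expiry t=4: V(4,0)=-106.2088, V(4,1)=-82.0033, V(4,2)=-28.7514, V(4,3)=88.4030, V(4,4)=346.1426
(3,0): S=31.0326. Δ = (V_up−V_dn)/(S_up−S_dn) = (-82.0033−-106.2088)/(44.3767−20.1712) = 1.0000. V = [p*·-82.0033 + (1−p*)·-106.2088]/1.06 = -88.1938. B = V − Δ·S = -119.2264.
(3,1): S=68.2718. Δ = (V_up−V_dn)/(S_up−S_dn) = (-28.7514−-82.0033)/(97.6286−44.3767) = 1.0000. V = [p*·-28.7514 + (1−p*)·-82.0033]/1.06 = -50.9546. B = V − Δ·S = -119.2264.
(3,2): S=150.1979. Δ = (V_up−V_dn)/(S_up−S_dn) = (88.4030−-28.7514)/(214.7830−97.6286) = 1.0000. V = [p*·88.4030 + (1−p*)·-28.7514]/1.06 = 30.9715. B = V − Δ·S = -119.2264.
(3,3): S=330.4354. Δ = (V_up−V_dn)/(S_up−S_dn) = (346.1426−88.4030)/(472.5226−214.7830) = 1.0000. V = [p*·346.1426 + (1−p*)·88.4030]/1.06 = 211.2090. B = V − Δ·S = -119.2264.
(2,0): S=47.7425. Δ = (V_up−V_dn)/(S_up−S_dn) = (-50.9546−-88.1938)/(68.2718−31.0326) = 1.0000. V = [p*·-50.9546 + (1−p*)·-88.1938]/1.06 = -64.7353. B = V − Δ·S = -112.4778.
(2,1): S=105.0335. Δ = (V_up−V_dn)/(S_up−S_dn) = (30.9715−-50.9546)/(150.1979−68.2718) = 1.0000. V = [p*·30.9715 + (1−p*)·-50.9546]/1.06 = -7.4443. B = V − Δ·S = -112.4778.
(2,2): S=231.0737. Δ = (V_up−V_dn)/(S_up−S_dn) = (211.2090−30.9715)/(330.4354−150.1979) = 1.0000. V = [p*·211.2090 + (1−p*)·30.9715]/1.06 = 118.5959. B = V − Δ·S = -112.4778.
(1,0): S=73.4500. Δ = (V_up−V_dn)/(S_up−S_dn) = (-7.4443−-64.7353)/(105.0335−47.7425) = 1.0000. V = [p*·-7.4443 + (1−p*)·-64.7353]/1.06 = -32.6611. B = V − Δ·S = -106.1111.
(1,1): S=161.5900. Δ = (V_up−V_dn)/(S_up−S_dn) = (118.5959−-7.4443)/(231.0737−105.0335) = 1.0000. V = [p*·118.5959 + (1−p*)·-7.4443]/1.06 = 55.4789. B = V − Δ·S = -106.1111.
(0,0): S=113.0000. Δ = (V_up−V_dn)/(S_up−S_dn) = (55.4789−-32.6611)/(161.5900−73.4500) = 1.0000. V = [p*·55.4789 + (1−p*)·-32.6611]/1.06 = 12.8952. B = V − Δ·S = -100.1048.
Self-financing check: at every node Δ·S+B equals the discounted successor values.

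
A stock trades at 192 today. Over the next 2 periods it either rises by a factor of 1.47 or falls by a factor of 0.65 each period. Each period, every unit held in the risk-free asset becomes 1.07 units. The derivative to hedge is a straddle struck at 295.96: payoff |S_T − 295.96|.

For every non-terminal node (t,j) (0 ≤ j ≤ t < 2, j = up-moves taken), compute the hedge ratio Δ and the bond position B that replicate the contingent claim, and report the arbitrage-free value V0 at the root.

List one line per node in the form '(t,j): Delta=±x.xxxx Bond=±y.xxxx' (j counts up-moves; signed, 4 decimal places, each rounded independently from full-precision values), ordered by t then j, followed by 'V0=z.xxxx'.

The replicating-portfolio and risk-neutral prices coincide; use p* = (1.07−0.65)/(1.47−0.65) = 0.5122 for the latter.
Terminal payoffs: V(2,0)=214.8400, V(2,1)=112.5040, V(2,2)=118.9328
Node (1,0) S=124.8000: V=(p*·112.5040+(1−p*)·214.8400)/1.07=151.7981; Δ=(112.5040−214.8400)/(183.4560−81.1200)=-1.0000; B=V−Δ·S=276.5981
Node (1,1) S=282.2400: V=(p*·118.9328+(1−p*)·112.5040)/1.07=108.2213; Δ=(118.9328−112.5040)/(414.8928−183.4560)=0.0278; B=V−Δ·S=100.3813
Node (0,0) S=192.0000: V=(p*·108.2213+(1−p*)·151.7981)/1.07=121.0078; Δ=(108.2213−151.7981)/(282.2400−124.8000)=-0.2768; B=V−Δ·S=174.1502
Check: Δ(0,0)·S0 + B(0,0) = 121.0078 = V0.

(0,0): Delta=-0.2768 Bond=174.1502
(1,0): Delta=-1.0000 Bond=276.5981
(1,1): Delta=0.0278 Bond=100.3813
V0=121.0078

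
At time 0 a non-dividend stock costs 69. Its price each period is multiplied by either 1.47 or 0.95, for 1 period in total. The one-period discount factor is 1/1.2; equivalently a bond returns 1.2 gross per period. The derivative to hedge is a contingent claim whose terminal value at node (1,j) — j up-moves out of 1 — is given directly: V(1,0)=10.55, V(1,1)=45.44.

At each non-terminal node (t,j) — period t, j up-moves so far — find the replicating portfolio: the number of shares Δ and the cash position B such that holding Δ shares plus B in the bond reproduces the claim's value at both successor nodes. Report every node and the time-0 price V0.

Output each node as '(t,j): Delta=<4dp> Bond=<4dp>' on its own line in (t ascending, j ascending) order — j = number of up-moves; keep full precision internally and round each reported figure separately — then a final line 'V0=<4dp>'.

(0,0): Delta=0.9724 Bond=-44.3261
V0=22.7700

Under the risk-neutral measure, an up-move has probability p* = (R−d)/(u−d) = 0.4808 and values discount at R = 1.2.
Terminal payoffs: V(1,0)=10.5500, V(1,1)=45.4400
Node (0,0) S=69.0000: V=(p*·45.4400+(1−p*)·10.5500)/1.2=22.7700; Δ=(45.4400−10.5500)/(101.4300−65.5500)=0.9724; B=V−Δ·S=-44.3261
Each (Δ,B) replicates both successor values, so the strategy is self-financing and V0 is arbitrage-free.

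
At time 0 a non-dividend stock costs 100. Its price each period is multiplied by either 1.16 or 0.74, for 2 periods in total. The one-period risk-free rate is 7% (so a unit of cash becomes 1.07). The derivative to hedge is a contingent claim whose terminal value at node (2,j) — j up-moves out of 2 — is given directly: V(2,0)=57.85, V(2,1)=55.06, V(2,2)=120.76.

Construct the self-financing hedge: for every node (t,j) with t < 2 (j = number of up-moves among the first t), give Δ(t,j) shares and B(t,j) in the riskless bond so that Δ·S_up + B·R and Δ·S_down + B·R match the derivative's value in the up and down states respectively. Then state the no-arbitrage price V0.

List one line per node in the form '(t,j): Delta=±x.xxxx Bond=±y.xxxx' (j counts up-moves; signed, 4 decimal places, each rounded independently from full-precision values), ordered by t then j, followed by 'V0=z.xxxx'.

(0,0): Delta=1.1354 Bond=-29.9073
(1,0): Delta=-0.0898 Bond=58.6595
(1,1): Delta=1.3485 Bond=-56.7263
V0=83.6298

Since d<R<u, set p* = (R−d)/(u−d) = 0.7857; price each node as the discounted p*-expectation of its children.
Terminal values V(2,·): V(2,0)=57.8500, V(2,1)=55.0600, V(2,2)=120.7600
(1,0): S=74.0000. Δ = (V_up−V_dn)/(S_up−S_dn) = (55.0600−57.8500)/(85.8400−54.7600) = -0.0898. V = [p*·55.0600 + (1−p*)·57.8500]/1.07 = 52.0167. B = V − Δ·S = 58.6595.
(1,1): S=116.0000. Δ = (V_up−V_dn)/(S_up−S_dn) = (120.7600−55.0600)/(134.5600−85.8400) = 1.3485. V = [p*·120.7600 + (1−p*)·55.0600]/1.07 = 99.7023. B = V − Δ·S = -56.7263.
(0,0): S=100.0000. Δ = (V_up−V_dn)/(S_up−S_dn) = (99.7023−52.0167)/(116.0000−74.0000) = 1.1354. V = [p*·99.7023 + (1−p*)·52.0167]/1.07 = 83.6298. B = V − Δ·S = -29.9073.
Root portfolio cost Δ·100+B reproduces V0=83.6298.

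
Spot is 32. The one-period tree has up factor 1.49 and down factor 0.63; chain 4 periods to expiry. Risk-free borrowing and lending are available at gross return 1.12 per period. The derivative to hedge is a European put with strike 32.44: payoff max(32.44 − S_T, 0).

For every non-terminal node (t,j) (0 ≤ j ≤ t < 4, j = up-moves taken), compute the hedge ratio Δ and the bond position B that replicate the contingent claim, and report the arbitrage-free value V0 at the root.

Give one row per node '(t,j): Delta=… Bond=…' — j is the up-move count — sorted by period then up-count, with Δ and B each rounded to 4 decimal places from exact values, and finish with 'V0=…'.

(0,0): Delta=-0.1933 Bond=10.1221
(1,0): Delta=-0.4888 Bond=17.2929
(1,1): Delta=-0.0990 Bond=6.8393
(2,0): Delta=-1.0000 Bond=25.8610
(2,1): Delta=-0.3256 Bond=14.4652
(2,2): Delta=-0.0267 Bond=2.5213
(3,0): Delta=-1.0000 Bond=28.9643
(3,1): Delta=-1.0000 Bond=28.9643
(3,2): Delta=-0.1102 Bond=6.5635
(3,3): Delta=0.0000 Bond=0.0000
V0=3.9354

No-arbitrage ⇒ martingale measure with p* = (R−d)/(u−d) = 0.5698.
Terminal values V(4,·): V(4,0)=27.3991, V(4,1)=20.5178, V(4,2)=4.2430, V(4,3)=0.0000, V(4,4)=0.0000
  t=3,j=0: stock 8.0015 → up 11.9222 (V=20.5178), down 5.0409 (V=27.3991). Price 20.9628; hedge Δ=-1.0000, bond B=28.9643.
  t=3,j=1: stock 18.9242 → up 28.1970 (V=4.2430), down 11.9222 (V=20.5178). Price 10.0401; hedge Δ=-1.0000, bond B=28.9643.
  t=3,j=2: stock 44.7572 → up 66.6883 (V=0.0000), down 28.1970 (V=4.2430). Price 1.6299; hedge Δ=-0.1102, bond B=6.5635.
  t=3,j=3: stock 105.8544 → up 157.7230 (V=0.0000), down 66.6883 (V=0.0000). Price 0.0000; hedge Δ=0.0000, bond B=0.0000.
  t=2,j=0: stock 12.7008 → up 18.9242 (V=10.0401), down 8.0015 (V=20.9628). Price 13.1602; hedge Δ=-1.0000, bond B=25.8610.
  t=2,j=1: stock 30.0384 → up 44.7572 (V=1.6299), down 18.9242 (V=10.0401). Price 4.6859; hedge Δ=-0.3256, bond B=14.4652.
  t=2,j=2: stock 71.0432 → up 105.8544 (V=0.0000), down 44.7572 (V=1.6299). Price 0.6261; hedge Δ=-0.0267, bond B=2.5213.
  t=1,j=0: stock 20.1600 → up 30.0384 (V=4.6859), down 12.7008 (V=13.1602). Price 7.4391; hedge Δ=-0.4888, bond B=17.2929.
  t=1,j=1: stock 47.6800 → up 71.0432 (V=0.6261), down 30.0384 (V=4.6859). Price 2.1185; hedge Δ=-0.0990, bond B=6.8393.
  t=0,j=0: stock 32.0000 → up 47.6800 (V=2.1185), down 20.1600 (V=7.4391). Price 3.9354; hedge Δ=-0.1933, bond B=10.1221.
The time-0 hedge costs 3.9354, which is the no-arbitrage price.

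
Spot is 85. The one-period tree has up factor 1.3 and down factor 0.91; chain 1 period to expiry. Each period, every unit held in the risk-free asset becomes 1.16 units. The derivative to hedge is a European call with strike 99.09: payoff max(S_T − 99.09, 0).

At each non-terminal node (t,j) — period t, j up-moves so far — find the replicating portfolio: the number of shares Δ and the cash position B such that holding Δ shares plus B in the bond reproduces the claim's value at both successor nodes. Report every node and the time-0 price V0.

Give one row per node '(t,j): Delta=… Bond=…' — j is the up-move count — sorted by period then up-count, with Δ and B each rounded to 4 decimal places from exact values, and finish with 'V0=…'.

(0,0): Delta=0.3442 Bond=-22.9511
V0=6.3053

Since d<R<u, set p* = (R−d)/(u−d) = 0.6410; price each node as the discounted p*-expectation of its children.
At expiry t=1: V(1,0)=0.0000, V(1,1)=11.4100
Node (0,0) S=85.0000: V=(p*·11.4100+(1−p*)·0.0000)/1.16=6.3053; Δ=(11.4100−0.0000)/(110.5000−77.3500)=0.3442; B=V−Δ·S=-22.9511
Each (Δ,B) replicates both successor values, so the strategy is self-financing and V0 is arbitrage-free.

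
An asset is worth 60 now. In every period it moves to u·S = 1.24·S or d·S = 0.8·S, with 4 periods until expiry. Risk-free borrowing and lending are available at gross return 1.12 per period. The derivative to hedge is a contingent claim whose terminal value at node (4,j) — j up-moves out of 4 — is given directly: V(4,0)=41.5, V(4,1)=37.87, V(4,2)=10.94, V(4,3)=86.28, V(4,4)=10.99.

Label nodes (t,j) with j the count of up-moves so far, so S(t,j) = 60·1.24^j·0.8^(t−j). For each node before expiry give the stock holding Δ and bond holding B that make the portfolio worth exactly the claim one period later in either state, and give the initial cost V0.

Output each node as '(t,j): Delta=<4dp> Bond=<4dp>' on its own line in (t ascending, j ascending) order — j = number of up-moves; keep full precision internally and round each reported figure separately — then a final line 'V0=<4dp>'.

(0,0): Delta=-0.0216 Bond=29.4688
(1,0): Delta=1.0907 Bond=-20.3873
(1,1): Delta=-0.2907 Bond=53.0272
(2,0): Delta=-1.0873 Bond=60.8019
(2,1): Delta=1.6177 Bond=-54.1971
(2,2): Delta=-0.7524 Bond=101.9859
(3,0): Delta=-0.2686 Bond=42.9464
(3,1): Delta=-1.2854 Bond=77.5300
(3,2): Delta=2.3200 Bond=-112.5373
(3,3): Delta=-1.4958 Bond=199.2597
V0=28.1714

Under the risk-neutral measure, an up-move has probability p* = (R−d)/(u−d) = 0.7273 and values discount at R = 1.12.
Terminal payoffs: V(4,0)=41.5000, V(4,1)=37.8700, V(4,2)=10.9400, V(4,3)=86.2800, V(4,4)=10.9900
(3,0): S=30.7200. Δ = (V_up−V_dn)/(S_up−S_dn) = (37.8700−41.5000)/(38.0928−24.5760) = -0.2686. V = [p*·37.8700 + (1−p*)·41.5000]/1.12 = 34.6964. B = V − Δ·S = 42.9464.
(3,1): S=47.6160. Δ = (V_up−V_dn)/(S_up−S_dn) = (10.9400−37.8700)/(59.0438−38.0928) = -1.2854. V = [p*·10.9400 + (1−p*)·37.8700]/1.12 = 16.3255. B = V − Δ·S = 77.5300.
(3,2): S=73.8048. Δ = (V_up−V_dn)/(S_up−S_dn) = (86.2800−10.9400)/(91.5180−59.0438) = 2.3200. V = [p*·86.2800 + (1−p*)·10.9400]/1.12 = 58.6899. B = V − Δ·S = -112.5373.
(3,3): S=114.3974. Δ = (V_up−V_dn)/(S_up−S_dn) = (10.9900−86.2800)/(141.8528−91.5180) = -1.4958. V = [p*·10.9900 + (1−p*)·86.2800]/1.12 = 28.1461. B = V − Δ·S = 199.2597.
(2,0): S=38.4000. Δ = (V_up−V_dn)/(S_up−S_dn) = (16.3255−34.6964)/(47.6160−30.7200) = -1.0873. V = [p*·16.3255 + (1−p*)·34.6964]/1.12 = 19.0498. B = V − Δ·S = 60.8019.
(2,1): S=59.5200. Δ = (V_up−V_dn)/(S_up−S_dn) = (58.6899−16.3255)/(73.8048−47.6160) = 1.6177. V = [p*·58.6899 + (1−p*)·16.3255]/1.12 = 42.0857. B = V − Δ·S = -54.1971.
(2,2): S=92.2560. Δ = (V_up−V_dn)/(S_up−S_dn) = (28.1461−58.6899)/(114.3974−73.8048) = -0.7524. V = [p*·28.1461 + (1−p*)·58.6899]/1.12 = 32.5681. B = V − Δ·S = 101.9859.
(1,0): S=48.0000. Δ = (V_up−V_dn)/(S_up−S_dn) = (42.0857−19.0498)/(59.5200−38.4000) = 1.0907. V = [p*·42.0857 + (1−p*)·19.0498]/1.12 = 31.9671. B = V − Δ·S = -20.3873.
(1,1): S=74.4000. Δ = (V_up−V_dn)/(S_up−S_dn) = (32.5681−42.0857)/(92.2560−59.5200) = -0.2907. V = [p*·32.5681 + (1−p*)·42.0857]/1.12 = 31.3962. B = V − Δ·S = 53.0272.
(0,0): S=60.0000. Δ = (V_up−V_dn)/(S_up−S_dn) = (31.3962−31.9671)/(74.4000−48.0000) = -0.0216. V = [p*·31.3962 + (1−p*)·31.9671]/1.12 = 28.1714. B = V − Δ·S = 29.4688.
Each (Δ,B) replicates both successor values, so the strategy is self-financing and V0 is arbitrage-free.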